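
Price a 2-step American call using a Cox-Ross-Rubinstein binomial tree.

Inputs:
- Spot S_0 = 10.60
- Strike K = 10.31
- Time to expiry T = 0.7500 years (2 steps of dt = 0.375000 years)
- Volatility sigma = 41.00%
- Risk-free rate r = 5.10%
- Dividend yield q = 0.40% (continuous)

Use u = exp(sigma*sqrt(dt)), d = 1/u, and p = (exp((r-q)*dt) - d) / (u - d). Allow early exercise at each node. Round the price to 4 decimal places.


dt = T/N = 0.375000
u = exp(sigma*sqrt(dt)) = 1.285404; d = 1/u = 0.777966
p = (exp((r-q)*dt) - d) / (u - d) = 0.472601
Discount per step: exp(-r*dt) = 0.981057
Stock lattice S(k, i) with i counting down-moves:
  k=0: S(0,0) = 10.6000
  k=1: S(1,0) = 13.6253; S(1,1) = 8.2464
  k=2: S(2,0) = 17.5140; S(2,1) = 10.6000; S(2,2) = 6.4154
Terminal payoffs V(N, i) = max(S_T - K, 0):
  V(2,0) = 7.203980; V(2,1) = 0.290000; V(2,2) = 0.000000
Backward induction: V(k, i) = exp(-r*dt) * [p * V(k+1, i) + (1-p) * V(k+1, i+1)]; then take max(V_cont, immediate exercise) for American.
  V(1,0) = exp(-r*dt) * [p*7.203980 + (1-p)*0.290000] = 3.490160; exercise = 3.315277; V(1,0) = max -> 3.490160
  V(1,1) = exp(-r*dt) * [p*0.290000 + (1-p)*0.000000] = 0.134458; exercise = 0.000000; V(1,1) = max -> 0.134458
  V(0,0) = exp(-r*dt) * [p*3.490160 + (1-p)*0.134458] = 1.687776; exercise = 0.290000; V(0,0) = max -> 1.687776

Answer: Price = V(0,0) = 1.6878


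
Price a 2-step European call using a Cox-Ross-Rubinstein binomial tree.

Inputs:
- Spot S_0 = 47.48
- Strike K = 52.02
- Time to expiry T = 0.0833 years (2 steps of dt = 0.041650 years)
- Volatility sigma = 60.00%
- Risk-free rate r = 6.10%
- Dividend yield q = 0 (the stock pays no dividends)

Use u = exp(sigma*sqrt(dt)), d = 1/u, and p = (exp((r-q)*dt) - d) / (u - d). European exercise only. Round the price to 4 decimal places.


dt = T/N = 0.041650
u = exp(sigma*sqrt(dt)) = 1.130263; d = 1/u = 0.884750
p = (exp((r-q)*dt) - d) / (u - d) = 0.479787
Discount per step: exp(-r*dt) = 0.997463
Stock lattice S(k, i) with i counting down-moves:
  k=0: S(0,0) = 47.4800
  k=1: S(1,0) = 53.6649; S(1,1) = 42.0079
  k=2: S(2,0) = 60.6554; S(2,1) = 47.4800; S(2,2) = 37.1665
Terminal payoffs V(N, i) = max(S_T - K, 0):
  V(2,0) = 8.635393; V(2,1) = 0.000000; V(2,2) = 0.000000
Backward induction: V(k, i) = exp(-r*dt) * [p * V(k+1, i) + (1-p) * V(k+1, i+1)].
  V(1,0) = exp(-r*dt) * [p*8.635393 + (1-p)*0.000000] = 4.132638
  V(1,1) = exp(-r*dt) * [p*0.000000 + (1-p)*0.000000] = 0.000000
  V(0,0) = exp(-r*dt) * [p*4.132638 + (1-p)*0.000000] = 1.977756

Answer: Price = V(0,0) = 1.9778


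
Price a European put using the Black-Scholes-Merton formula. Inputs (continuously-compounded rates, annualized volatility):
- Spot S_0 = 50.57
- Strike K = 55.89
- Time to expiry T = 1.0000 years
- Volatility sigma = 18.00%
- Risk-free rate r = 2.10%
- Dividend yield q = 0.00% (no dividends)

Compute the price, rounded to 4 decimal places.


Answer: Price = 6.2119

Derivation:
d1 = (ln(S/K) + (r - q + 0.5*sigma^2) * T) / (sigma * sqrt(T)) = -0.34903866
d2 = d1 - sigma * sqrt(T) = -0.52903866
exp(-rT) = 0.97921896; exp(-qT) = 1.00000000
P = K * exp(-rT) * N(-d2) - S_0 * exp(-qT) * N(-d1)
N(-d1) = 0.63646986; N(-d2) = 0.70161068
P = 55.8900 * 0.97921896 * 0.70161068 - 50.5700 * 1.00000000 * 0.63646986 = 6.2119


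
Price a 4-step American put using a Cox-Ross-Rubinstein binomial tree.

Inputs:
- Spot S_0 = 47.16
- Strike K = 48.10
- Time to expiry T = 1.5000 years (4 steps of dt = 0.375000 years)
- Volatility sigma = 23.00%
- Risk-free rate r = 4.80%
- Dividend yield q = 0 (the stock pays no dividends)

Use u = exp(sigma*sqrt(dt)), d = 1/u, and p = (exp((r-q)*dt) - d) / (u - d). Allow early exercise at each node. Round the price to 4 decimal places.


dt = T/N = 0.375000
u = exp(sigma*sqrt(dt)) = 1.151247; d = 1/u = 0.868623
p = (exp((r-q)*dt) - d) / (u - d) = 0.529112
Discount per step: exp(-r*dt) = 0.982161
Stock lattice S(k, i) with i counting down-moves:
  k=0: S(0,0) = 47.1600
  k=1: S(1,0) = 54.2928; S(1,1) = 40.9643
  k=2: S(2,0) = 62.5044; S(2,1) = 47.1600; S(2,2) = 35.5825
  k=3: S(3,0) = 71.9580; S(3,1) = 54.2928; S(3,2) = 40.9643; S(3,3) = 30.9078
  k=4: S(4,0) = 82.8415; S(4,1) = 62.5044; S(4,2) = 47.1600; S(4,3) = 35.5825; S(4,4) = 26.8473
Terminal payoffs V(N, i) = max(K - S_T, 0):
  V(4,0) = 0.000000; V(4,1) = 0.000000; V(4,2) = 0.940000; V(4,3) = 12.517471; V(4,4) = 21.252749
Backward induction: V(k, i) = exp(-r*dt) * [p * V(k+1, i) + (1-p) * V(k+1, i+1)]; then take max(V_cont, immediate exercise) for American.
  V(3,0) = exp(-r*dt) * [p*0.000000 + (1-p)*0.000000] = 0.000000; exercise = 0.000000; V(3,0) = max -> 0.000000
  V(3,1) = exp(-r*dt) * [p*0.000000 + (1-p)*0.940000] = 0.434738; exercise = 0.000000; V(3,1) = max -> 0.434738
  V(3,2) = exp(-r*dt) * [p*0.940000 + (1-p)*12.517471] = 6.277668; exercise = 7.135722; V(3,2) = max -> 7.135722
  V(3,3) = exp(-r*dt) * [p*12.517471 + (1-p)*21.252749] = 16.334130; exercise = 17.192184; V(3,3) = max -> 17.192184
  V(2,0) = exp(-r*dt) * [p*0.000000 + (1-p)*0.434738] = 0.201061; exercise = 0.000000; V(2,0) = max -> 0.201061
  V(2,1) = exp(-r*dt) * [p*0.434738 + (1-p)*7.135722] = 3.526105; exercise = 0.940000; V(2,1) = max -> 3.526105
  V(2,2) = exp(-r*dt) * [p*7.135722 + (1-p)*17.192184] = 11.659417; exercise = 12.517471; V(2,2) = max -> 12.517471
  V(1,0) = exp(-r*dt) * [p*0.201061 + (1-p)*3.526105] = 1.735266; exercise = 0.000000; V(1,0) = max -> 1.735266
  V(1,1) = exp(-r*dt) * [p*3.526105 + (1-p)*12.517471] = 7.621598; exercise = 7.135722; V(1,1) = max -> 7.621598
  V(0,0) = exp(-r*dt) * [p*1.735266 + (1-p)*7.621598] = 4.426666; exercise = 0.940000; V(0,0) = max -> 4.426666

Answer: Price = V(0,0) = 4.4267


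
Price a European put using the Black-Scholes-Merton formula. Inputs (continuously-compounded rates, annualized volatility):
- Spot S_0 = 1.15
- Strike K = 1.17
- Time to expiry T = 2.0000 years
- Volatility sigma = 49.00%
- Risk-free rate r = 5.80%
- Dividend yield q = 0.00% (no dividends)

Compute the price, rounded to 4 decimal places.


d1 = (ln(S/K) + (r - q + 0.5*sigma^2) * T) / (sigma * sqrt(T)) = 0.48899781
d2 = d1 - sigma * sqrt(T) = -0.20396684
exp(-rT) = 0.89047522; exp(-qT) = 1.00000000
P = K * exp(-rT) * N(-d2) - S_0 * exp(-qT) * N(-d1)
N(-d1) = 0.31242162; N(-d2) = 0.58081029
P = 1.1700 * 0.89047522 * 0.58081029 - 1.1500 * 1.00000000 * 0.31242162 = 0.2458

Answer: Price = 0.2458


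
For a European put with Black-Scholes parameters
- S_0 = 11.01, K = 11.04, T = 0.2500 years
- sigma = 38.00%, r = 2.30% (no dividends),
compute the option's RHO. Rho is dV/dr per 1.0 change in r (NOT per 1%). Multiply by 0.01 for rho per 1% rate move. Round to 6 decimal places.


Answer: Rho = -1.458548

Derivation:
d1 = 0.1109416310; d2 = -0.0790583690
phi(d1) = 0.3964947194; exp(-qT) = 1.0000000000; exp(-rT) = 0.9942664996
N(-d2) = 0.5315069017
Rho = -K*T*exp(-rT)*N(-d2) = -11.0400 * 0.2500 * 0.9942664996 * 0.5315069017 = -1.458548


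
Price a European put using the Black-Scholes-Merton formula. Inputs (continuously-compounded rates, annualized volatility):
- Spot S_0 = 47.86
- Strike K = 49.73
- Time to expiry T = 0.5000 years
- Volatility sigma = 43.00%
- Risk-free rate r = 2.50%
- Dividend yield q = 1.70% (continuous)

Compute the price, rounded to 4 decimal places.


d1 = (ln(S/K) + (r - q + 0.5*sigma^2) * T) / (sigma * sqrt(T)) = 0.03912672
d2 = d1 - sigma * sqrt(T) = -0.26492920
exp(-rT) = 0.98757780; exp(-qT) = 0.99153602
P = K * exp(-rT) * N(-d2) - S_0 * exp(-qT) * N(-d1)
N(-d1) = 0.48439468; N(-d2) = 0.60446800
P = 49.7300 * 0.98757780 * 0.60446800 - 47.8600 * 0.99153602 * 0.48439468 = 6.6999

Answer: Price = 6.6999


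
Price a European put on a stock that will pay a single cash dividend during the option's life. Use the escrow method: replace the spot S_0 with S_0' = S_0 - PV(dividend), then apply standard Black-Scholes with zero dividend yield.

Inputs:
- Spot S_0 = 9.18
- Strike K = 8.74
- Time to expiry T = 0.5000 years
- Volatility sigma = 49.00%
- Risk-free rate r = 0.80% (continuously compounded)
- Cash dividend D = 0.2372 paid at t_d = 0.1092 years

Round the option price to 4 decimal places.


Answer: Price = 1.0983

Derivation:
PV(D) = D * exp(-r * t_d) = 0.2372 * 0.99912678 = 0.23699287
S_0' = S_0 - PV(D) = 9.1800 - 0.23699287 = 8.94300713
d1 = (ln(S_0'/K) + (r + sigma^2/2)*T) / (sigma*sqrt(T)) = 0.25105671
d2 = d1 - sigma*sqrt(T) = -0.09542562
exp(-rT) = 0.99600799
N(-d1) = 0.40088513; N(-d2) = 0.53801162
P = K * exp(-rT) * N(-d2) - S_0' * N(-d1) = 8.7400 * 0.99600799 * 0.53801162 - 8.94300713 * 0.40088513 = 1.0983


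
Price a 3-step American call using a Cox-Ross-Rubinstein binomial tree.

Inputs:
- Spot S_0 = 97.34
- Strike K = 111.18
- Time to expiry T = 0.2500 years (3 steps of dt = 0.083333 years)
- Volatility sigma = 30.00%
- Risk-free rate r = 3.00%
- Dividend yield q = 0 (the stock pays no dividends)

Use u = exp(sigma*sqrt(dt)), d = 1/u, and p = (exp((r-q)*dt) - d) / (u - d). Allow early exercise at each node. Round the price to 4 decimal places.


Answer: Price = V(0,0) = 1.7863

Derivation:
dt = T/N = 0.083333
u = exp(sigma*sqrt(dt)) = 1.090463; d = 1/u = 0.917042
p = (exp((r-q)*dt) - d) / (u - d) = 0.492797
Discount per step: exp(-r*dt) = 0.997503
Stock lattice S(k, i) with i counting down-moves:
  k=0: S(0,0) = 97.3400
  k=1: S(1,0) = 106.1457; S(1,1) = 89.2648
  k=2: S(2,0) = 115.7480; S(2,1) = 97.3400; S(2,2) = 81.8595
  k=3: S(3,0) = 126.2189; S(3,1) = 106.1457; S(3,2) = 89.2648; S(3,3) = 75.0686
Terminal payoffs V(N, i) = max(S_T - K, 0):
  V(3,0) = 15.038890; V(3,1) = 0.000000; V(3,2) = 0.000000; V(3,3) = 0.000000
Backward induction: V(k, i) = exp(-r*dt) * [p * V(k+1, i) + (1-p) * V(k+1, i+1)]; then take max(V_cont, immediate exercise) for American.
  V(2,0) = exp(-r*dt) * [p*15.038890 + (1-p)*0.000000] = 7.392610; exercise = 4.567962; V(2,0) = max -> 7.392610
  V(2,1) = exp(-r*dt) * [p*0.000000 + (1-p)*0.000000] = 0.000000; exercise = 0.000000; V(2,1) = max -> 0.000000
  V(2,2) = exp(-r*dt) * [p*0.000000 + (1-p)*0.000000] = 0.000000; exercise = 0.000000; V(2,2) = max -> 0.000000
  V(1,0) = exp(-r*dt) * [p*7.392610 + (1-p)*0.000000] = 3.633957; exercise = 0.000000; V(1,0) = max -> 3.633957
  V(1,1) = exp(-r*dt) * [p*0.000000 + (1-p)*0.000000] = 0.000000; exercise = 0.000000; V(1,1) = max -> 0.000000
  V(0,0) = exp(-r*dt) * [p*3.633957 + (1-p)*0.000000] = 1.786331; exercise = 0.000000; V(0,0) = max -> 1.786331


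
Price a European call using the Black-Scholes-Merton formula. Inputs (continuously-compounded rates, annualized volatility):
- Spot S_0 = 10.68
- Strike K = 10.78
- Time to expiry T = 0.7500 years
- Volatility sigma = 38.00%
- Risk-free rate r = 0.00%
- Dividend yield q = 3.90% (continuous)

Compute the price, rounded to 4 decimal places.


d1 = (ln(S/K) + (r - q + 0.5*sigma^2) * T) / (sigma * sqrt(T)) = 0.04734354
d2 = d1 - sigma * sqrt(T) = -0.28174612
exp(-rT) = 1.00000000; exp(-qT) = 0.97117364
C = S_0 * exp(-qT) * N(d1) - K * exp(-rT) * N(d2)
N(d1) = 0.51888029; N(d2) = 0.38906910
C = 10.6800 * 0.97117364 * 0.51888029 - 10.7800 * 1.00000000 * 0.38906910 = 1.1877

Answer: Price = 1.1877


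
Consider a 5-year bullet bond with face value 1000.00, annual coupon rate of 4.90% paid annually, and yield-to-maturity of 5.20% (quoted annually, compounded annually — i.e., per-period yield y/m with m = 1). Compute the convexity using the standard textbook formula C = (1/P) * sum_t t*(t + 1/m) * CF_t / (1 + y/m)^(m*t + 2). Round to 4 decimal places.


Answer: Convexity = 23.8812

Derivation:
Coupon per period c = face * coupon_rate / m = 49.000000
Periods per year m = 1; per-period yield y/m = 0.052000
Number of cashflows N = 5
Cashflows (t years, CF_t, discount factor 1/(1+y/m)^(m*t), PV):
  t = 1.0000: CF_t = 49.000000, DF = 0.950570, PV = 46.577947
  t = 2.0000: CF_t = 49.000000, DF = 0.903584, PV = 44.275615
  t = 3.0000: CF_t = 49.000000, DF = 0.858920, PV = 42.087086
  t = 4.0000: CF_t = 49.000000, DF = 0.816464, PV = 40.006736
  t = 5.0000: CF_t = 1049.000000, DF = 0.776106, PV = 814.135681
Price P = sum_t PV_t = 987.083065
Convexity numerator sum_t t*(t + 1/m) * CF_t / (1+y/m)^(m*t + 2):
  t = 1.0000: term = 84.174173
  t = 2.0000: term = 240.040416
  t = 3.0000: term = 456.350601
  t = 4.0000: term = 722.988912
  t = 5.0000: term = 22069.198666
Convexity = (1/P) * sum = 23572.752768 / 987.083065 = 23.881225


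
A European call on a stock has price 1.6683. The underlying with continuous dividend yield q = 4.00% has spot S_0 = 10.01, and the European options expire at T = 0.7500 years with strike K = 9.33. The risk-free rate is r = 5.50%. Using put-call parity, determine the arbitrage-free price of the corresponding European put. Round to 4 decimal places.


Put-call parity: C - P = S_0 * exp(-qT) - K * exp(-rT).
S_0 * exp(-qT) = 10.0100 * 0.97044553 = 9.71415979
K * exp(-rT) = 9.3300 * 0.95958920 = 8.95296726
P = C - S*exp(-qT) + K*exp(-rT)
P = 1.6683 - 9.71415979 + 8.95296726 = 0.9071

Answer: Put price = 0.9071


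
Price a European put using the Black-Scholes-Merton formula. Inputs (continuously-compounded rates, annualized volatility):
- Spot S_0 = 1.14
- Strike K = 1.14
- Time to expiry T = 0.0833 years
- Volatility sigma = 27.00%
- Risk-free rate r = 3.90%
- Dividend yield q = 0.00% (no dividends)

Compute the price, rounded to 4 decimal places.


Answer: Price = 0.0336

Derivation:
d1 = (ln(S/K) + (r - q + 0.5*sigma^2) * T) / (sigma * sqrt(T)) = 0.08065253
d2 = d1 - sigma * sqrt(T) = 0.00272583
exp(-rT) = 0.99675657; exp(-qT) = 1.00000000
P = K * exp(-rT) * N(-d2) - S_0 * exp(-qT) * N(-d1)
N(-d1) = 0.46785915; N(-d2) = 0.49891255
P = 1.1400 * 0.99675657 * 0.49891255 - 1.1400 * 1.00000000 * 0.46785915 = 0.0336


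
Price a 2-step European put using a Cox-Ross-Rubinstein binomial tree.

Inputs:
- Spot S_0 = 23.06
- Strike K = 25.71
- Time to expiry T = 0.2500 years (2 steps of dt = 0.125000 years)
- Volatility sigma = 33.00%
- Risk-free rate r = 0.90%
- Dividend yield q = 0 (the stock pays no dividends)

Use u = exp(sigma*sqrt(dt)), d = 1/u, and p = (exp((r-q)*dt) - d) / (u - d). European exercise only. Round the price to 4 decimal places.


dt = T/N = 0.125000
u = exp(sigma*sqrt(dt)) = 1.123751; d = 1/u = 0.889876
p = (exp((r-q)*dt) - d) / (u - d) = 0.475678
Discount per step: exp(-r*dt) = 0.998876
Stock lattice S(k, i) with i counting down-moves:
  k=0: S(0,0) = 23.0600
  k=1: S(1,0) = 25.9137; S(1,1) = 20.5206
  k=2: S(2,0) = 29.1206; S(2,1) = 23.0600; S(2,2) = 18.2608
Terminal payoffs V(N, i) = max(K - S_T, 0):
  V(2,0) = 0.000000; V(2,1) = 2.650000; V(2,2) = 7.449244
Backward induction: V(k, i) = exp(-r*dt) * [p * V(k+1, i) + (1-p) * V(k+1, i+1)].
  V(1,0) = exp(-r*dt) * [p*0.000000 + (1-p)*2.650000] = 1.387891
  V(1,1) = exp(-r*dt) * [p*2.650000 + (1-p)*7.449244] = 5.160541
  V(0,0) = exp(-r*dt) * [p*1.387891 + (1-p)*5.160541] = 3.362191

Answer: Price = V(0,0) = 3.3622


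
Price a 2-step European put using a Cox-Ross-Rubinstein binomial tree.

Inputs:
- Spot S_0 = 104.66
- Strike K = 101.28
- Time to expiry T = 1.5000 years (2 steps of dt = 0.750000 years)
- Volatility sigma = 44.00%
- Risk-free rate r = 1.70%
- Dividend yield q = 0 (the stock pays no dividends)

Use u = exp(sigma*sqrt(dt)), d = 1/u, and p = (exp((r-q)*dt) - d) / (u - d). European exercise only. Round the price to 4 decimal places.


dt = T/N = 0.750000
u = exp(sigma*sqrt(dt)) = 1.463823; d = 1/u = 0.683143
p = (exp((r-q)*dt) - d) / (u - d) = 0.422310
Discount per step: exp(-r*dt) = 0.987331
Stock lattice S(k, i) with i counting down-moves:
  k=0: S(0,0) = 104.6600
  k=1: S(1,0) = 153.2037; S(1,1) = 71.4977
  k=2: S(2,0) = 224.2630; S(2,1) = 104.6600; S(2,2) = 48.8432
Terminal payoffs V(N, i) = max(K - S_T, 0):
  V(2,0) = 0.000000; V(2,1) = 0.000000; V(2,2) = 52.436825
Backward induction: V(k, i) = exp(-r*dt) * [p * V(k+1, i) + (1-p) * V(k+1, i+1)].
  V(1,0) = exp(-r*dt) * [p*0.000000 + (1-p)*0.000000] = 0.000000
  V(1,1) = exp(-r*dt) * [p*0.000000 + (1-p)*52.436825] = 29.908462
  V(0,0) = exp(-r*dt) * [p*0.000000 + (1-p)*29.908462] = 17.058929

Answer: Price = V(0,0) = 17.0589


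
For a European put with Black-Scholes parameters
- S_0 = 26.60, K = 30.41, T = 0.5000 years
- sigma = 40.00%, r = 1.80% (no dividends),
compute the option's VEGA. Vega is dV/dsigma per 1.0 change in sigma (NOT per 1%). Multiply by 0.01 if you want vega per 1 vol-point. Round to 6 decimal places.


Answer: Vega = 7.173482

Derivation:
d1 = -0.3000264181; d2 = -0.5828691305
phi(d1) = 0.3813847927; exp(-qT) = 1.0000000000; exp(-rT) = 0.9910403788
Vega = S * exp(-qT) * phi(d1) * sqrt(T) = 26.6000 * 1.0000000000 * 0.3813847927 * 0.7071067812 = 7.173482


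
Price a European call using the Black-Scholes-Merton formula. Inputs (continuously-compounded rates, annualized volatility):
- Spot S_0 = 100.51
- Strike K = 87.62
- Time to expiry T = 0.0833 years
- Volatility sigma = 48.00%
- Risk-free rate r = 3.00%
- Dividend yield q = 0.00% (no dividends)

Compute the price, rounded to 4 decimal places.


d1 = (ln(S/K) + (r - q + 0.5*sigma^2) * T) / (sigma * sqrt(T)) = 1.07800663
d2 = d1 - sigma * sqrt(T) = 0.93947028
exp(-rT) = 0.99750412; exp(-qT) = 1.00000000
C = S_0 * exp(-qT) * N(d1) - K * exp(-rT) * N(d2)
N(d1) = 0.85948460; N(d2) = 0.82625533
C = 100.5100 * 1.00000000 * 0.85948460 - 87.6200 * 0.99750412 * 0.82625533 = 14.1710

Answer: Price = 14.1710


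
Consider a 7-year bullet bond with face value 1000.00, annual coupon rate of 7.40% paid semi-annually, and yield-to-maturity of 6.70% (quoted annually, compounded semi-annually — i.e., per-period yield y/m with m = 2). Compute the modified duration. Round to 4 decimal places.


Answer: Modified duration = 5.4359

Derivation:
Coupon per period c = face * coupon_rate / m = 37.000000
Periods per year m = 2; per-period yield y/m = 0.033500
Number of cashflows N = 14
Cashflows (t years, CF_t, discount factor 1/(1+y/m)^(m*t), PV):
  t = 0.5000: CF_t = 37.000000, DF = 0.967586, PV = 35.800677
  t = 1.0000: CF_t = 37.000000, DF = 0.936222, PV = 34.640230
  t = 1.5000: CF_t = 37.000000, DF = 0.905876, PV = 33.517397
  t = 2.0000: CF_t = 37.000000, DF = 0.876512, PV = 32.430960
  t = 2.5000: CF_t = 37.000000, DF = 0.848101, PV = 31.379738
  t = 3.0000: CF_t = 37.000000, DF = 0.820611, PV = 30.362592
  t = 3.5000: CF_t = 37.000000, DF = 0.794011, PV = 29.378415
  t = 4.0000: CF_t = 37.000000, DF = 0.768274, PV = 28.426139
  t = 4.5000: CF_t = 37.000000, DF = 0.743371, PV = 27.504731
  t = 5.0000: CF_t = 37.000000, DF = 0.719275, PV = 26.613189
  t = 5.5000: CF_t = 37.000000, DF = 0.695961, PV = 25.750545
  t = 6.0000: CF_t = 37.000000, DF = 0.673402, PV = 24.915864
  t = 6.5000: CF_t = 37.000000, DF = 0.651574, PV = 24.108238
  t = 7.0000: CF_t = 1037.000000, DF = 0.630454, PV = 653.780590
Price P = sum_t PV_t = 1038.609305
First compute Macaulay numerator sum_t t * PV_t:
  t * PV_t at t = 0.5000: 17.900339
  t * PV_t at t = 1.0000: 34.640230
  t * PV_t at t = 1.5000: 50.276095
  t * PV_t at t = 2.0000: 64.861919
  t * PV_t at t = 2.5000: 78.449346
  t * PV_t at t = 3.0000: 91.087775
  t * PV_t at t = 3.5000: 102.824452
  t * PV_t at t = 4.0000: 113.704556
  t * PV_t at t = 4.5000: 123.771288
  t * PV_t at t = 5.0000: 133.065944
  t * PV_t at t = 5.5000: 141.628000
  t * PV_t at t = 6.0000: 149.495184
  t * PV_t at t = 6.5000: 156.703547
  t * PV_t at t = 7.0000: 4576.464132
Macaulay duration D = 5834.872807 / 1038.609305 = 5.617967
Modified duration = D / (1 + y/m) = 5.617967 / (1 + 0.033500) = 5.435866


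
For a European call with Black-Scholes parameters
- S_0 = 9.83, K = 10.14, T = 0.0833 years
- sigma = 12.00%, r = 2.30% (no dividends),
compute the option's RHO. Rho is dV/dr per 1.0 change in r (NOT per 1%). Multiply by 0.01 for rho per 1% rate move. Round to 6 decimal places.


Answer: Rho = 0.164657

Derivation:
d1 = -0.8238532113; d2 = -0.8584872985
phi(d1) = 0.2841350601; exp(-qT) = 1.0000000000; exp(-rT) = 0.9980859342
N(d2) = 0.1953117205
Rho = K*T*exp(-rT)*N(d2) = 10.1400 * 0.0833 * 0.9980859342 * 0.1953117205 = 0.164657


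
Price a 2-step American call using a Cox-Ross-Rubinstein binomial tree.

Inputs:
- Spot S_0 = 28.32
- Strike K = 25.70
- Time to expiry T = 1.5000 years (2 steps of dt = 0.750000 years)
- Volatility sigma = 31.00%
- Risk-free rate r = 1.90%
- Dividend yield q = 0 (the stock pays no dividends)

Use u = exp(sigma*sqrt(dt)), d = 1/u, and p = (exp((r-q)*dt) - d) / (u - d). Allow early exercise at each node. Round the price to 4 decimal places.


Answer: Price = V(0,0) = 5.9371

Derivation:
dt = T/N = 0.750000
u = exp(sigma*sqrt(dt)) = 1.307959; d = 1/u = 0.764550
p = (exp((r-q)*dt) - d) / (u - d) = 0.459694
Discount per step: exp(-r*dt) = 0.985851
Stock lattice S(k, i) with i counting down-moves:
  k=0: S(0,0) = 28.3200
  k=1: S(1,0) = 37.0414; S(1,1) = 21.6521
  k=2: S(2,0) = 48.4486; S(2,1) = 28.3200; S(2,2) = 16.5541
Terminal payoffs V(N, i) = max(S_T - K, 0):
  V(2,0) = 22.748628; V(2,1) = 2.620000; V(2,2) = 0.000000
Backward induction: V(k, i) = exp(-r*dt) * [p * V(k+1, i) + (1-p) * V(k+1, i+1)]; then take max(V_cont, immediate exercise) for American.
  V(1,0) = exp(-r*dt) * [p*22.748628 + (1-p)*2.620000] = 11.705026; exercise = 11.341398; V(1,0) = max -> 11.705026
  V(1,1) = exp(-r*dt) * [p*2.620000 + (1-p)*0.000000] = 1.187358; exercise = 0.000000; V(1,1) = max -> 1.187358
  V(0,0) = exp(-r*dt) * [p*11.705026 + (1-p)*1.187358] = 5.937062; exercise = 2.620000; V(0,0) = max -> 5.937062


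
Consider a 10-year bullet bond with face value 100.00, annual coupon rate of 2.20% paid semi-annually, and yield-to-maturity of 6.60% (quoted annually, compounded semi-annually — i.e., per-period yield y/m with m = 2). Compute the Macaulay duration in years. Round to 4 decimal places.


Answer: Macaulay duration = 8.7653 years

Derivation:
Coupon per period c = face * coupon_rate / m = 1.100000
Periods per year m = 2; per-period yield y/m = 0.033000
Number of cashflows N = 20
Cashflows (t years, CF_t, discount factor 1/(1+y/m)^(m*t), PV):
  t = 0.5000: CF_t = 1.100000, DF = 0.968054, PV = 1.064860
  t = 1.0000: CF_t = 1.100000, DF = 0.937129, PV = 1.030842
  t = 1.5000: CF_t = 1.100000, DF = 0.907192, PV = 0.997911
  t = 2.0000: CF_t = 1.100000, DF = 0.878211, PV = 0.966032
  t = 2.5000: CF_t = 1.100000, DF = 0.850156, PV = 0.935171
  t = 3.0000: CF_t = 1.100000, DF = 0.822997, PV = 0.905296
  t = 3.5000: CF_t = 1.100000, DF = 0.796705, PV = 0.876376
  t = 4.0000: CF_t = 1.100000, DF = 0.771254, PV = 0.848379
  t = 4.5000: CF_t = 1.100000, DF = 0.746616, PV = 0.821277
  t = 5.0000: CF_t = 1.100000, DF = 0.722764, PV = 0.795041
  t = 5.5000: CF_t = 1.100000, DF = 0.699675, PV = 0.769643
  t = 6.0000: CF_t = 1.100000, DF = 0.677323, PV = 0.745056
  t = 6.5000: CF_t = 1.100000, DF = 0.655686, PV = 0.721254
  t = 7.0000: CF_t = 1.100000, DF = 0.634739, PV = 0.698213
  t = 7.5000: CF_t = 1.100000, DF = 0.614462, PV = 0.675908
  t = 8.0000: CF_t = 1.100000, DF = 0.594833, PV = 0.654316
  t = 8.5000: CF_t = 1.100000, DF = 0.575830, PV = 0.633413
  t = 9.0000: CF_t = 1.100000, DF = 0.557435, PV = 0.613178
  t = 9.5000: CF_t = 1.100000, DF = 0.539627, PV = 0.593590
  t = 10.0000: CF_t = 101.100000, DF = 0.522388, PV = 52.813473
Price P = sum_t PV_t = 68.159230
Macaulay numerator sum_t t * PV_t:
  t * PV_t at t = 0.5000: 0.532430
  t * PV_t at t = 1.0000: 1.030842
  t * PV_t at t = 1.5000: 1.496866
  t * PV_t at t = 2.0000: 1.932063
  t * PV_t at t = 2.5000: 2.337928
  t * PV_t at t = 3.0000: 2.715889
  t * PV_t at t = 3.5000: 3.067316
  t * PV_t at t = 4.0000: 3.393518
  t * PV_t at t = 4.5000: 3.695748
  t * PV_t at t = 5.0000: 3.975204
  t * PV_t at t = 5.5000: 4.233035
  t * PV_t at t = 6.0000: 4.470335
  t * PV_t at t = 6.5000: 4.688154
  t * PV_t at t = 7.0000: 4.887494
  t * PV_t at t = 7.5000: 5.069313
  t * PV_t at t = 8.0000: 5.234528
  t * PV_t at t = 8.5000: 5.384014
  t * PV_t at t = 9.0000: 5.518606
  t * PV_t at t = 9.5000: 5.639105
  t * PV_t at t = 10.0000: 528.134727
Macaulay duration D = (sum_t t * PV_t) / P = 597.437114 / 68.159230 = 8.765315


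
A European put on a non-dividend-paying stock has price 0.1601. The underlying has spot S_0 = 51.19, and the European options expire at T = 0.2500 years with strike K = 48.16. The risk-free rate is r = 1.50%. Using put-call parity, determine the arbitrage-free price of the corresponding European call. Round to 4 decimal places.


Put-call parity: C - P = S_0 * exp(-qT) - K * exp(-rT).
S_0 * exp(-qT) = 51.1900 * 1.00000000 = 51.19000000
K * exp(-rT) = 48.1600 * 0.99625702 = 47.97973820
C = P + S*exp(-qT) - K*exp(-rT)
C = 0.1601 + 51.19000000 - 47.97973820 = 3.3704

Answer: Call price = 3.3704


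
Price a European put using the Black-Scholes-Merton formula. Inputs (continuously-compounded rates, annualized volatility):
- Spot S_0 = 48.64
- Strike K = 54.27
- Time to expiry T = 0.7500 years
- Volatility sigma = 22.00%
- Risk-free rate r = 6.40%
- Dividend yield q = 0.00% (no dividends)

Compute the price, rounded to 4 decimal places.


Answer: Price = 5.5481

Derivation:
d1 = (ln(S/K) + (r - q + 0.5*sigma^2) * T) / (sigma * sqrt(T)) = -0.22766155
d2 = d1 - sigma * sqrt(T) = -0.41818714
exp(-rT) = 0.95313379; exp(-qT) = 1.00000000
P = K * exp(-rT) * N(-d2) - S_0 * exp(-qT) * N(-d1)
N(-d1) = 0.59004532; N(-d2) = 0.66209485
P = 54.2700 * 0.95313379 * 0.66209485 - 48.6400 * 1.00000000 * 0.59004532 = 5.5481


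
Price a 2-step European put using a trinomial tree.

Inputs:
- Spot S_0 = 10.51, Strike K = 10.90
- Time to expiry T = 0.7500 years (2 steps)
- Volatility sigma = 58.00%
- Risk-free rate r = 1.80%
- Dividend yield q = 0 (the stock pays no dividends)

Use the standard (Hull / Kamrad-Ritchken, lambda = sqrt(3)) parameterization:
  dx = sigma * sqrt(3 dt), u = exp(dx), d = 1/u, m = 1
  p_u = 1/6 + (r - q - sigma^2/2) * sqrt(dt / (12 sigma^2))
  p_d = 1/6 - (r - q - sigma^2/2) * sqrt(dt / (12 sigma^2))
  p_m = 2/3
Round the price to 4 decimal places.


Answer: Price = V(0,0) = 1.9979

Derivation:
dt = T/N = 0.375000; dx = sigma*sqrt(3*dt) = 0.615183
u = exp(dx) = 1.849995; d = 1/u = 0.540542
p_u = 0.120888, p_m = 0.666667, p_d = 0.212446
Discount per step: exp(-r*dt) = 0.993273
Stock lattice S(k, j) with j the centered position index:
  k=0: S(0,+0) = 10.5100
  k=1: S(1,-1) = 5.6811; S(1,+0) = 10.5100; S(1,+1) = 19.4434
  k=2: S(2,-2) = 3.0709; S(2,-1) = 5.6811; S(2,+0) = 10.5100; S(2,+1) = 19.4434; S(2,+2) = 35.9703
Terminal payoffs V(N, j) = max(K - S_T, 0):
  V(2,-2) = 7.829129; V(2,-1) = 5.218903; V(2,+0) = 0.390000; V(2,+1) = 0.000000; V(2,+2) = 0.000000
Backward induction: V(k, j) = exp(-r*dt) * [p_u * V(k+1, j+1) + p_m * V(k+1, j) + p_d * V(k+1, j-1)]
  V(1,-1) = exp(-r*dt) * [p_u*0.390000 + p_m*5.218903 + p_d*7.829129] = 5.154768
  V(1,+0) = exp(-r*dt) * [p_u*0.000000 + p_m*0.390000 + p_d*5.218903] = 1.359526
  V(1,+1) = exp(-r*dt) * [p_u*0.000000 + p_m*0.000000 + p_d*0.390000] = 0.082296
  V(0,+0) = exp(-r*dt) * [p_u*0.082296 + p_m*1.359526 + p_d*5.154768] = 1.997876


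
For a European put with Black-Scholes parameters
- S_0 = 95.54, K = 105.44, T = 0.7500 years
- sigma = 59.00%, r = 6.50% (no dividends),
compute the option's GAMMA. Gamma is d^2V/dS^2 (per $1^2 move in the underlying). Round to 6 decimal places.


d1 = 0.1579208327; d2 = -0.3530341555
phi(d1) = 0.3939985587; exp(-qT) = 1.0000000000; exp(-rT) = 0.9524192047
Gamma = exp(-qT) * phi(d1) / (S * sigma * sqrt(T)) = 1.0000000000 * 0.3939985587 / (95.5400 * 0.5900 * 0.8660254038) = 0.008071

Answer: Gamma = 0.008071


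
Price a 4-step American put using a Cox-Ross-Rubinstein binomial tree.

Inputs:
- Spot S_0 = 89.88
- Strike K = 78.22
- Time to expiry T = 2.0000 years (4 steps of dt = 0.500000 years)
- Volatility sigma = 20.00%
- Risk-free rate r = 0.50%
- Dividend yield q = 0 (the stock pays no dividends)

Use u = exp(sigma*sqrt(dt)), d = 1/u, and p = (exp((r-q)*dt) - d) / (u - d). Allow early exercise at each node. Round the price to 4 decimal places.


dt = T/N = 0.500000
u = exp(sigma*sqrt(dt)) = 1.151910; d = 1/u = 0.868123
p = (exp((r-q)*dt) - d) / (u - d) = 0.473524
Discount per step: exp(-r*dt) = 0.997503
Stock lattice S(k, i) with i counting down-moves:
  k=0: S(0,0) = 89.8800
  k=1: S(1,0) = 103.5337; S(1,1) = 78.0269
  k=2: S(2,0) = 119.2615; S(2,1) = 89.8800; S(2,2) = 67.7370
  k=3: S(3,0) = 137.3784; S(3,1) = 103.5337; S(3,2) = 78.0269; S(3,3) = 58.8041
  k=4: S(4,0) = 158.2476; S(4,1) = 119.2615; S(4,2) = 89.8800; S(4,3) = 67.7370; S(4,4) = 51.0492
Terminal payoffs V(N, i) = max(K - S_T, 0):
  V(4,0) = 0.000000; V(4,1) = 0.000000; V(4,2) = 0.000000; V(4,3) = 10.482988; V(4,4) = 27.170792
Backward induction: V(k, i) = exp(-r*dt) * [p * V(k+1, i) + (1-p) * V(k+1, i+1)]; then take max(V_cont, immediate exercise) for American.
  V(3,0) = exp(-r*dt) * [p*0.000000 + (1-p)*0.000000] = 0.000000; exercise = 0.000000; V(3,0) = max -> 0.000000
  V(3,1) = exp(-r*dt) * [p*0.000000 + (1-p)*0.000000] = 0.000000; exercise = 0.000000; V(3,1) = max -> 0.000000
  V(3,2) = exp(-r*dt) * [p*0.000000 + (1-p)*10.482988] = 5.505262; exercise = 0.193065; V(3,2) = max -> 5.505262
  V(3,3) = exp(-r*dt) * [p*10.482988 + (1-p)*27.170792] = 19.220606; exercise = 19.415912; V(3,3) = max -> 19.415912
  V(2,0) = exp(-r*dt) * [p*0.000000 + (1-p)*0.000000] = 0.000000; exercise = 0.000000; V(2,0) = max -> 0.000000
  V(2,1) = exp(-r*dt) * [p*0.000000 + (1-p)*5.505262] = 2.891152; exercise = 0.000000; V(2,1) = max -> 2.891152
  V(2,2) = exp(-r*dt) * [p*5.505262 + (1-p)*19.415912] = 12.796854; exercise = 10.482988; V(2,2) = max -> 12.796854
  V(1,0) = exp(-r*dt) * [p*0.000000 + (1-p)*2.891152] = 1.518322; exercise = 0.000000; V(1,0) = max -> 1.518322
  V(1,1) = exp(-r*dt) * [p*2.891152 + (1-p)*12.796854] = 8.086027; exercise = 0.193065; V(1,1) = max -> 8.086027
  V(0,0) = exp(-r*dt) * [p*1.518322 + (1-p)*8.086027] = 4.963637; exercise = 0.000000; V(0,0) = max -> 4.963637

Answer: Price = V(0,0) = 4.9636


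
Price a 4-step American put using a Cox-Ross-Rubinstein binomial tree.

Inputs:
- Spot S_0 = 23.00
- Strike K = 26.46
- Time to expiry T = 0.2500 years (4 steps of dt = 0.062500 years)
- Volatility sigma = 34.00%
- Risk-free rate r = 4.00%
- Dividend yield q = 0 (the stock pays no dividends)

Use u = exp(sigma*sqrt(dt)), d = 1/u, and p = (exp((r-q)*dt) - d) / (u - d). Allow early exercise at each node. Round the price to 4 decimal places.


dt = T/N = 0.062500
u = exp(sigma*sqrt(dt)) = 1.088717; d = 1/u = 0.918512
p = (exp((r-q)*dt) - d) / (u - d) = 0.493469
Discount per step: exp(-r*dt) = 0.997503
Stock lattice S(k, i) with i counting down-moves:
  k=0: S(0,0) = 23.0000
  k=1: S(1,0) = 25.0405; S(1,1) = 21.1258
  k=2: S(2,0) = 27.2620; S(2,1) = 23.0000; S(2,2) = 19.4043
  k=3: S(3,0) = 29.6806; S(3,1) = 25.0405; S(3,2) = 21.1258; S(3,3) = 17.8231
  k=4: S(4,0) = 32.3138; S(4,1) = 27.2620; S(4,2) = 23.0000; S(4,3) = 19.4043; S(4,4) = 16.3707
Terminal payoffs V(N, i) = max(K - S_T, 0):
  V(4,0) = 0.000000; V(4,1) = 0.000000; V(4,2) = 3.460000; V(4,3) = 7.055709; V(4,4) = 10.089283
Backward induction: V(k, i) = exp(-r*dt) * [p * V(k+1, i) + (1-p) * V(k+1, i+1)]; then take max(V_cont, immediate exercise) for American.
  V(3,0) = exp(-r*dt) * [p*0.000000 + (1-p)*0.000000] = 0.000000; exercise = 0.000000; V(3,0) = max -> 0.000000
  V(3,1) = exp(-r*dt) * [p*0.000000 + (1-p)*3.460000] = 1.748220; exercise = 1.419507; V(3,1) = max -> 1.748220
  V(3,2) = exp(-r*dt) * [p*3.460000 + (1-p)*7.055709] = 5.268150; exercise = 5.334217; V(3,2) = max -> 5.334217
  V(3,3) = exp(-r*dt) * [p*7.055709 + (1-p)*10.089283] = 8.570853; exercise = 8.636921; V(3,3) = max -> 8.636921
  V(2,0) = exp(-r*dt) * [p*0.000000 + (1-p)*1.748220] = 0.883316; exercise = 0.000000; V(2,0) = max -> 0.883316
  V(2,1) = exp(-r*dt) * [p*1.748220 + (1-p)*5.334217] = 3.555737; exercise = 3.460000; V(2,1) = max -> 3.555737
  V(2,2) = exp(-r*dt) * [p*5.334217 + (1-p)*8.636921] = 6.989642; exercise = 7.055709; V(2,2) = max -> 7.055709
  V(1,0) = exp(-r*dt) * [p*0.883316 + (1-p)*3.555737] = 2.231394; exercise = 1.419507; V(1,0) = max -> 2.231394
  V(1,1) = exp(-r*dt) * [p*3.555737 + (1-p)*7.055709] = 5.315275; exercise = 5.334217; V(1,1) = max -> 5.334217
  V(0,0) = exp(-r*dt) * [p*2.231394 + (1-p)*5.334217] = 3.793573; exercise = 3.460000; V(0,0) = max -> 3.793573

Answer: Price = V(0,0) = 3.7936


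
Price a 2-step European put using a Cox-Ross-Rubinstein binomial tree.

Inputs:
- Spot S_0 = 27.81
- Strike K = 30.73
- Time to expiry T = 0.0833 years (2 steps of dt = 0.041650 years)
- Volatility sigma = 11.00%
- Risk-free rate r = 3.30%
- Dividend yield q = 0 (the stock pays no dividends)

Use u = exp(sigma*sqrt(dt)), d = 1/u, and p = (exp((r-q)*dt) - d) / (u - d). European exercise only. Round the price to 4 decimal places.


Answer: Price = V(0,0) = 2.8356

Derivation:
dt = T/N = 0.041650
u = exp(sigma*sqrt(dt)) = 1.022703; d = 1/u = 0.977801
p = (exp((r-q)*dt) - d) / (u - d) = 0.525019
Discount per step: exp(-r*dt) = 0.998626
Stock lattice S(k, i) with i counting down-moves:
  k=0: S(0,0) = 27.8100
  k=1: S(1,0) = 28.4414; S(1,1) = 27.1926
  k=2: S(2,0) = 29.0871; S(2,1) = 27.8100; S(2,2) = 26.5890
Terminal payoffs V(N, i) = max(K - S_T, 0):
  V(2,0) = 1.642923; V(2,1) = 2.920000; V(2,2) = 4.141007
Backward induction: V(k, i) = exp(-r*dt) * [p * V(k+1, i) + (1-p) * V(k+1, i+1)].
  V(1,0) = exp(-r*dt) * [p*1.642923 + (1-p)*2.920000] = 2.246421
  V(1,1) = exp(-r*dt) * [p*2.920000 + (1-p)*4.141007] = 3.495148
  V(0,0) = exp(-r*dt) * [p*2.246421 + (1-p)*3.495148] = 2.835642


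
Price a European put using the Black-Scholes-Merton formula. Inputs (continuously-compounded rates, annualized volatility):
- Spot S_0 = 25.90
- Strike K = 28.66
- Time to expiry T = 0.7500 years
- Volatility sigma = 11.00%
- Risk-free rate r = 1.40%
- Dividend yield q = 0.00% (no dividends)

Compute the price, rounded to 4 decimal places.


d1 = (ln(S/K) + (r - q + 0.5*sigma^2) * T) / (sigma * sqrt(T)) = -0.90509579
d2 = d1 - sigma * sqrt(T) = -1.00035858
exp(-rT) = 0.98955493; exp(-qT) = 1.00000000
P = K * exp(-rT) * N(-d2) - S_0 * exp(-qT) * N(-d1)
N(-d1) = 0.81729268; N(-d2) = 0.84143150
P = 28.6600 * 0.98955493 * 0.84143150 - 25.9000 * 1.00000000 * 0.81729268 = 2.6957

Answer: Price = 2.6957


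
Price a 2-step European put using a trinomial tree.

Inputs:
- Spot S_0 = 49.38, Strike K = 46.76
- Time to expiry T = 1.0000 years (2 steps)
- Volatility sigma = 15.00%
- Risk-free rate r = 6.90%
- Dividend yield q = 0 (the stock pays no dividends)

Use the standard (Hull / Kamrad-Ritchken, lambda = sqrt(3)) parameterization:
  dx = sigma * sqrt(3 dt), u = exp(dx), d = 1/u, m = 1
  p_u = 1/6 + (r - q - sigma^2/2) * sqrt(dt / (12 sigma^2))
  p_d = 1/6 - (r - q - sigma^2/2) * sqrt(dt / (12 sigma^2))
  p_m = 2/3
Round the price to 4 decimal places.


Answer: Price = V(0,0) = 0.7121

Derivation:
dt = T/N = 0.500000; dx = sigma*sqrt(3*dt) = 0.183712
u = exp(dx) = 1.201669; d = 1/u = 0.832176
p_u = 0.245254, p_m = 0.666667, p_d = 0.088079
Discount per step: exp(-r*dt) = 0.966088
Stock lattice S(k, j) with j the centered position index:
  k=0: S(0,+0) = 49.3800
  k=1: S(1,-1) = 41.0928; S(1,+0) = 49.3800; S(1,+1) = 59.3384
  k=2: S(2,-2) = 34.1965; S(2,-1) = 41.0928; S(2,+0) = 49.3800; S(2,+1) = 59.3384; S(2,+2) = 71.3052
Terminal payoffs V(N, j) = max(K - S_T, 0):
  V(2,-2) = 12.563544; V(2,-1) = 5.667166; V(2,+0) = 0.000000; V(2,+1) = 0.000000; V(2,+2) = 0.000000
Backward induction: V(k, j) = exp(-r*dt) * [p_u * V(k+1, j+1) + p_m * V(k+1, j) + p_d * V(k+1, j-1)]
  V(1,-1) = exp(-r*dt) * [p_u*0.000000 + p_m*5.667166 + p_d*12.563544] = 4.719045
  V(1,+0) = exp(-r*dt) * [p_u*0.000000 + p_m*0.000000 + p_d*5.667166] = 0.482230
  V(1,+1) = exp(-r*dt) * [p_u*0.000000 + p_m*0.000000 + p_d*0.000000] = 0.000000
  V(0,+0) = exp(-r*dt) * [p_u*0.000000 + p_m*0.482230 + p_d*4.719045] = 0.712138


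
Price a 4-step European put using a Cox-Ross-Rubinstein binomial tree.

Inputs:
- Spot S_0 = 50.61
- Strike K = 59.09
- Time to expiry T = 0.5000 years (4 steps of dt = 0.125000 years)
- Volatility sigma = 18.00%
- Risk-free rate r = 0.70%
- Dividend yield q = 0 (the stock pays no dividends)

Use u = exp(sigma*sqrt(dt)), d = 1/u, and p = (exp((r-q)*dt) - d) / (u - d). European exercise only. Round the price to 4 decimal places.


dt = T/N = 0.125000
u = exp(sigma*sqrt(dt)) = 1.065708; d = 1/u = 0.938343
p = (exp((r-q)*dt) - d) / (u - d) = 0.490968
Discount per step: exp(-r*dt) = 0.999125
Stock lattice S(k, i) with i counting down-moves:
  k=0: S(0,0) = 50.6100
  k=1: S(1,0) = 53.9355; S(1,1) = 47.4895
  k=2: S(2,0) = 57.4795; S(2,1) = 50.6100; S(2,2) = 44.5615
  k=3: S(3,0) = 61.2564; S(3,1) = 53.9355; S(3,2) = 47.4895; S(3,3) = 41.8140
  k=4: S(4,0) = 65.2814; S(4,1) = 57.4795; S(4,2) = 50.6100; S(4,3) = 44.5615; S(4,4) = 39.2358
Terminal payoffs V(N, i) = max(K - S_T, 0):
  V(4,0) = 0.000000; V(4,1) = 1.610498; V(4,2) = 8.480000; V(4,3) = 14.528513; V(4,4) = 19.854155
Backward induction: V(k, i) = exp(-r*dt) * [p * V(k+1, i) + (1-p) * V(k+1, i+1)].
  V(3,0) = exp(-r*dt) * [p*0.000000 + (1-p)*1.610498] = 0.819077
  V(3,1) = exp(-r*dt) * [p*1.610498 + (1-p)*8.480000] = 5.102824
  V(3,2) = exp(-r*dt) * [p*8.480000 + (1-p)*14.528513] = 11.548774
  V(3,3) = exp(-r*dt) * [p*14.528513 + (1-p)*19.854155] = 17.224355
  V(2,0) = exp(-r*dt) * [p*0.819077 + (1-p)*5.102824] = 2.997016
  V(2,1) = exp(-r*dt) * [p*5.102824 + (1-p)*11.548774] = 8.376683
  V(2,2) = exp(-r*dt) * [p*11.548774 + (1-p)*17.224355] = 14.425196
  V(1,0) = exp(-r*dt) * [p*2.997016 + (1-p)*8.376683] = 5.730420
  V(1,1) = exp(-r*dt) * [p*8.376683 + (1-p)*14.425196] = 11.445547
  V(0,0) = exp(-r*dt) * [p*5.730420 + (1-p)*11.445547] = 8.632043

Answer: Price = V(0,0) = 8.6320


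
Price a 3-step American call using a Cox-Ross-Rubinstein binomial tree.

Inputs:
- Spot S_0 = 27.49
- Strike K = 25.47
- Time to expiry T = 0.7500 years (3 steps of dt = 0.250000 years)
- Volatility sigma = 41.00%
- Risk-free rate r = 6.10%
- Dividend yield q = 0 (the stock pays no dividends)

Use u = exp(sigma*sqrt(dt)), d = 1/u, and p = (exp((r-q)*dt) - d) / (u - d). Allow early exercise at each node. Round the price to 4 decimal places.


dt = T/N = 0.250000
u = exp(sigma*sqrt(dt)) = 1.227525; d = 1/u = 0.814647
p = (exp((r-q)*dt) - d) / (u - d) = 0.486148
Discount per step: exp(-r*dt) = 0.984866
Stock lattice S(k, i) with i counting down-moves:
  k=0: S(0,0) = 27.4900
  k=1: S(1,0) = 33.7447; S(1,1) = 22.3947
  k=2: S(2,0) = 41.4224; S(2,1) = 27.4900; S(2,2) = 18.2437
  k=3: S(3,0) = 50.8471; S(3,1) = 33.7447; S(3,2) = 22.3947; S(3,3) = 14.8622
Terminal payoffs V(N, i) = max(S_T - K, 0):
  V(3,0) = 25.377060; V(3,1) = 8.274664; V(3,2) = 0.000000; V(3,3) = 0.000000
Backward induction: V(k, i) = exp(-r*dt) * [p * V(k+1, i) + (1-p) * V(k+1, i+1)]; then take max(V_cont, immediate exercise) for American.
  V(2,0) = exp(-r*dt) * [p*25.377060 + (1-p)*8.274664] = 16.337892; exercise = 15.952421; V(2,0) = max -> 16.337892
  V(2,1) = exp(-r*dt) * [p*8.274664 + (1-p)*0.000000] = 3.961828; exercise = 2.020000; V(2,1) = max -> 3.961828
  V(2,2) = exp(-r*dt) * [p*0.000000 + (1-p)*0.000000] = 0.000000; exercise = 0.000000; V(2,2) = max -> 0.000000
  V(1,0) = exp(-r*dt) * [p*16.337892 + (1-p)*3.961828] = 9.827406; exercise = 8.274664; V(1,0) = max -> 9.827406
  V(1,1) = exp(-r*dt) * [p*3.961828 + (1-p)*0.000000] = 1.896884; exercise = 0.000000; V(1,1) = max -> 1.896884
  V(0,0) = exp(-r*dt) * [p*9.827406 + (1-p)*1.896884] = 5.665232; exercise = 2.020000; V(0,0) = max -> 5.665232

Answer: Price = V(0,0) = 5.6652


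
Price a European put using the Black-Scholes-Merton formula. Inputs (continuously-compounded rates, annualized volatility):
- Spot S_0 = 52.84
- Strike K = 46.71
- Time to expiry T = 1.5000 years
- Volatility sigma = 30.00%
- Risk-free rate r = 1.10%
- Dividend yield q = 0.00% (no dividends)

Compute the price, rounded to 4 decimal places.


Answer: Price = 4.2605

Derivation:
d1 = (ln(S/K) + (r - q + 0.5*sigma^2) * T) / (sigma * sqrt(T)) = 0.56422691
d2 = d1 - sigma * sqrt(T) = 0.19680345
exp(-rT) = 0.98363538; exp(-qT) = 1.00000000
P = K * exp(-rT) * N(-d2) - S_0 * exp(-qT) * N(-d1)
N(-d1) = 0.28629986; N(-d2) = 0.42199068
P = 46.7100 * 0.98363538 * 0.42199068 - 52.8400 * 1.00000000 * 0.28629986 = 4.2605


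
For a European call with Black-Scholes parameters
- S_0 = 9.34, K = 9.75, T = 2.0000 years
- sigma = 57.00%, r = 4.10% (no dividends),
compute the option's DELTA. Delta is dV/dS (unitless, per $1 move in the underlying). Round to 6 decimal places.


Answer: Delta = 0.674178

Derivation:
d1 = 0.4514801959; d2 = -0.3546215346
phi(d1) = 0.3602865050; exp(-qT) = 1.0000000000; exp(-rT) = 0.9212719587
N(d1) = 0.6741782524
Delta = exp(-qT) * N(d1) = 1.0000000000 * 0.6741782524 = 0.674178
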